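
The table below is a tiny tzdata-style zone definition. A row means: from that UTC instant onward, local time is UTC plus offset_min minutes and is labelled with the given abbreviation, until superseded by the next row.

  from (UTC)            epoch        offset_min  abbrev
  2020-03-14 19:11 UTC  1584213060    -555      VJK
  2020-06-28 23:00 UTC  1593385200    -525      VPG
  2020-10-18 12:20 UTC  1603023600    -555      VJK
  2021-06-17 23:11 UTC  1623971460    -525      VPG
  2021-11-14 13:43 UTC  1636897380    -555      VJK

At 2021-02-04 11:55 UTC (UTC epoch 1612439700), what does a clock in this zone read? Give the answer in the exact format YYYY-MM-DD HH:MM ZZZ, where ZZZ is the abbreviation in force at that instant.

Query: 2021-02-04 11:55 UTC
Rule 3/5 (VJK, -09:15): 2020-10-18 12:20 UTC ≤ query < 2021-06-17 23:11 UTC
11·60 + 55 - 555 = 160 min
160 = 0·1440 + 160; 160 = 2·60 + 40 → 02:40, same day
→ 2021-02-04 02:40 VJK

2021-02-04 02:40 VJK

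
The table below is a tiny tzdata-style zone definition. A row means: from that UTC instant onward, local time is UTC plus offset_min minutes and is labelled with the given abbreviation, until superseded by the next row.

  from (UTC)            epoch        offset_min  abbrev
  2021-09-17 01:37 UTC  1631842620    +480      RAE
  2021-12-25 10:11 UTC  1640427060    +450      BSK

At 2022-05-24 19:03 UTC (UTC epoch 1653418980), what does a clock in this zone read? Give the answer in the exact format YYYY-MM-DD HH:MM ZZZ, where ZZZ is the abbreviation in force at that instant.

Query: 2022-05-24 19:03 UTC
Rule 2/2 (BSK, +07:30): 2021-12-25 10:11 UTC ≤ query < +∞
19·60 + 3 + 450 = 1593 min
1593 = 1·1440 + 153; 153 = 2·60 + 33 → 02:33, 2022-05-24 + 1 day = 2022-05-25
→ 2022-05-25 02:33 BSK

2022-05-25 02:33 BSK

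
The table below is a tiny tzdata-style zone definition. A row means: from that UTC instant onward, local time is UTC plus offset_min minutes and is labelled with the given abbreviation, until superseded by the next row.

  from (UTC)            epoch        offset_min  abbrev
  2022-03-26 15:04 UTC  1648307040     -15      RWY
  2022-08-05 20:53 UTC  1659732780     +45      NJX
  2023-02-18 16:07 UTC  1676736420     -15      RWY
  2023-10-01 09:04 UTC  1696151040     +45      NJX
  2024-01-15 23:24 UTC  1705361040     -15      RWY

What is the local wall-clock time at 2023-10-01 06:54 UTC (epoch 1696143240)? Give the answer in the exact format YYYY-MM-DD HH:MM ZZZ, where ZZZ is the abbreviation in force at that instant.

Query: 2023-10-01 06:54 UTC
Rule 3/5 (RWY, -00:15): 2023-02-18 16:07 UTC ≤ query < 2023-10-01 09:04 UTC
6·60 + 54 - 15 = 399 min
399 = 0·1440 + 399; 399 = 6·60 + 39 → 06:39, same day
→ 2023-10-01 06:39 RWY

2023-10-01 06:39 RWY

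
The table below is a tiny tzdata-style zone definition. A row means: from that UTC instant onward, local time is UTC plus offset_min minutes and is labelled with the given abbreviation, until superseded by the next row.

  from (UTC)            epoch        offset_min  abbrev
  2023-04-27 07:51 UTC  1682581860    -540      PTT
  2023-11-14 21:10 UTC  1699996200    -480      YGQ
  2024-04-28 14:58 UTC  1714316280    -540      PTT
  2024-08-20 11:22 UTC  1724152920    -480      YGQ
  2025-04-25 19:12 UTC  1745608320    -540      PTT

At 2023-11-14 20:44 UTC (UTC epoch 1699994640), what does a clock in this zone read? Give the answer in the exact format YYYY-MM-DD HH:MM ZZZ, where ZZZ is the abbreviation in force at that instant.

Query: 2023-11-14 20:44 UTC
Rule 1/5 (PTT, -09:00): 2023-04-27 07:51 UTC ≤ query < 2023-11-14 21:10 UTC
20·60 + 44 - 540 = 704 min
704 = 0·1440 + 704; 704 = 11·60 + 44 → 11:44, same day
→ 2023-11-14 11:44 PTT

2023-11-14 11:44 PTT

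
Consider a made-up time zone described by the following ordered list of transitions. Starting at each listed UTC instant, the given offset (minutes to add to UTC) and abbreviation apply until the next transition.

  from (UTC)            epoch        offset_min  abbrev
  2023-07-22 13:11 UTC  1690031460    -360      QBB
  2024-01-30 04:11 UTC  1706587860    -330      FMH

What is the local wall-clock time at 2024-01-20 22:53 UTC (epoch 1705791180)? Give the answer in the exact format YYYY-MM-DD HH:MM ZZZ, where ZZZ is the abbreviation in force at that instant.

Query: 2024-01-20 22:53 UTC
Rule 1/2 (QBB, -06:00): 2023-07-22 13:11 UTC ≤ query < 2024-01-30 04:11 UTC
22·60 + 53 - 360 = 1013 min
1013 = 0·1440 + 1013; 1013 = 16·60 + 53 → 16:53, same day
→ 2024-01-20 16:53 QBB

2024-01-20 16:53 QBB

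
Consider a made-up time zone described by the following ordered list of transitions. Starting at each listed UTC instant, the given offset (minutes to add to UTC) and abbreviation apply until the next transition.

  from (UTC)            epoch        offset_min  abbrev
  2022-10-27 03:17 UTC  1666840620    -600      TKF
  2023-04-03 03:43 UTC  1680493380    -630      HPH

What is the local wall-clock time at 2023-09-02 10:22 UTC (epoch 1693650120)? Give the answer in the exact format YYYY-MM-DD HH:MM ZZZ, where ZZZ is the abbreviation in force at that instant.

2023-09-01 23:52 HPH

Query: 2023-09-02 10:22 UTC
Rule 2/2 (HPH, -10:30): 2023-04-03 03:43 UTC ≤ query < +∞
10·60 + 22 - 630 = -8 min
-8 = -1·1440 + 1432; 1432 = 23·60 + 52 → 23:52, 2023-09-02 - 1 day = 2023-09-01
→ 2023-09-01 23:52 HPH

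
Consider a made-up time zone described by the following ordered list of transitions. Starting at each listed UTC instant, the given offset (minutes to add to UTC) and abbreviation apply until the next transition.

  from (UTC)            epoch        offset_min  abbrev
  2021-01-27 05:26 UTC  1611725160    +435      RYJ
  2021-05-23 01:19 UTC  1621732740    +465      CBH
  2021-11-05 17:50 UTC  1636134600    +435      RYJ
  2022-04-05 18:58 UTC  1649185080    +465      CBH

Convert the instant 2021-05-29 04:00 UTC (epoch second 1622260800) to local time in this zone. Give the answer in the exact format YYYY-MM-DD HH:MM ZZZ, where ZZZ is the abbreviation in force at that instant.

2021-05-29 11:45 CBH

Query: 2021-05-29 04:00 UTC
Rule 2/4 (CBH, +07:45): 2021-05-23 01:19 UTC ≤ query < 2021-11-05 17:50 UTC
4·60 + 0 + 465 = 705 min
705 = 0·1440 + 705; 705 = 11·60 + 45 → 11:45, same day
→ 2021-05-29 11:45 CBH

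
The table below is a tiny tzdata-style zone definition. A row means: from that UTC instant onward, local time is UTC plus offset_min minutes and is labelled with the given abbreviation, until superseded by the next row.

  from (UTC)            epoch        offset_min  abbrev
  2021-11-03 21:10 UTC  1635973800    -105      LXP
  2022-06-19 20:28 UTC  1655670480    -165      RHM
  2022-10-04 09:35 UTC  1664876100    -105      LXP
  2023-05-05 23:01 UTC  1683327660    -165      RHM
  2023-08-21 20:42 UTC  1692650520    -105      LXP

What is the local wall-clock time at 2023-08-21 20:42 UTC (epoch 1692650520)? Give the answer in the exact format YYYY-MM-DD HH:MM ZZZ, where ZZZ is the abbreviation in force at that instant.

Query: 2023-08-21 20:42 UTC
Rule 5/5 (LXP, -01:45): 2023-08-21 20:42 UTC ≤ query < +∞
20·60 + 42 - 105 = 1137 min
1137 = 0·1440 + 1137; 1137 = 18·60 + 57 → 18:57, same day
→ 2023-08-21 18:57 LXP

2023-08-21 18:57 LXP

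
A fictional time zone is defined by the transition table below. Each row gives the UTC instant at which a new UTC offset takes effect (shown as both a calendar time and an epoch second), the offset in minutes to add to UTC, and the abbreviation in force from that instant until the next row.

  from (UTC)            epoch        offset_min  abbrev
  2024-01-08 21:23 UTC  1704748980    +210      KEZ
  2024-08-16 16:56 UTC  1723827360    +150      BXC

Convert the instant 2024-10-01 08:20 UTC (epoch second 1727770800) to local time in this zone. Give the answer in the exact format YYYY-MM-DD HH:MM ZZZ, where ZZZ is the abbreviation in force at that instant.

Query: 2024-10-01 08:20 UTC
Rule 2/2 (BXC, +02:30): 2024-08-16 16:56 UTC ≤ query < +∞
8·60 + 20 + 150 = 650 min
650 = 0·1440 + 650; 650 = 10·60 + 50 → 10:50, same day
→ 2024-10-01 10:50 BXC

2024-10-01 10:50 BXC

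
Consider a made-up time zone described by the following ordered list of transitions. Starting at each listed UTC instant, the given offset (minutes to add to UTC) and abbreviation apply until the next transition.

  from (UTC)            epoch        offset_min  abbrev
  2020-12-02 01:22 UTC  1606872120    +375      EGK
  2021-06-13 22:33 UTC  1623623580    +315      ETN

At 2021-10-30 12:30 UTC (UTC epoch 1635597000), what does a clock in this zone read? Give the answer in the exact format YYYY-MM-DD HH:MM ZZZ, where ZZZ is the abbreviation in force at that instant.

2021-10-30 17:45 ETN

Query: 2021-10-30 12:30 UTC
Rule 2/2 (ETN, +05:15): 2021-06-13 22:33 UTC ≤ query < +∞
12·60 + 30 + 315 = 1065 min
1065 = 0·1440 + 1065; 1065 = 17·60 + 45 → 17:45, same day
→ 2021-10-30 17:45 ETN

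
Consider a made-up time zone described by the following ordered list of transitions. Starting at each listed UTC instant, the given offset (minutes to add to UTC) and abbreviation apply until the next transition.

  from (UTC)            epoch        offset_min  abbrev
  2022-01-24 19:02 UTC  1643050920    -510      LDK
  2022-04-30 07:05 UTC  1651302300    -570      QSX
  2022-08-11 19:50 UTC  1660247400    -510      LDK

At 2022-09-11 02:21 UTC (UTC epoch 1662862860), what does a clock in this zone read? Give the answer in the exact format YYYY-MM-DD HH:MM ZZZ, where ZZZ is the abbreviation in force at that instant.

2022-09-10 17:51 LDK

Query: 2022-09-11 02:21 UTC
Rule 3/3 (LDK, -08:30): 2022-08-11 19:50 UTC ≤ query < +∞
2·60 + 21 - 510 = -369 min
-369 = -1·1440 + 1071; 1071 = 17·60 + 51 → 17:51, 2022-09-11 - 1 day = 2022-09-10
→ 2022-09-10 17:51 LDK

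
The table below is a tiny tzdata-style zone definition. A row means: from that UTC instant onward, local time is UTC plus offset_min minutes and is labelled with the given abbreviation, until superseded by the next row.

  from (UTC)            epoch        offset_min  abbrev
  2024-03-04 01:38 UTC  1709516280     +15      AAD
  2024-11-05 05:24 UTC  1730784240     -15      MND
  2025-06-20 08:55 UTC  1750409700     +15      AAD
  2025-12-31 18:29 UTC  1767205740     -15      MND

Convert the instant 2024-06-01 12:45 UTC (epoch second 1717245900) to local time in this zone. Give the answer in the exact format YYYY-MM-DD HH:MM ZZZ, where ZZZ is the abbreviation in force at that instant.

Query: 2024-06-01 12:45 UTC
Rule 1/4 (AAD, +00:15): 2024-03-04 01:38 UTC ≤ query < 2024-11-05 05:24 UTC
12·60 + 45 + 15 = 780 min
780 = 0·1440 + 780; 780 = 13·60 + 0 → 13:00, same day
→ 2024-06-01 13:00 AAD

2024-06-01 13:00 AAD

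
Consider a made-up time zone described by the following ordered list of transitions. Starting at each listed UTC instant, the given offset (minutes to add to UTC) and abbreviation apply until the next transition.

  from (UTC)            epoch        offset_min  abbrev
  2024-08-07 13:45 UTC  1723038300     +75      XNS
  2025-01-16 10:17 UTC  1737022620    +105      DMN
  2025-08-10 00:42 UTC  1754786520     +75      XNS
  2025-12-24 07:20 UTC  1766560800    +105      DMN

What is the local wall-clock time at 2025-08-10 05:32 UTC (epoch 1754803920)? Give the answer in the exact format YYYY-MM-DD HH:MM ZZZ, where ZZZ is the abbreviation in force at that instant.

2025-08-10 06:47 XNS

Query: 2025-08-10 05:32 UTC
Rule 3/4 (XNS, +01:15): 2025-08-10 00:42 UTC ≤ query < 2025-12-24 07:20 UTC
5·60 + 32 + 75 = 407 min
407 = 0·1440 + 407; 407 = 6·60 + 47 → 06:47, same day
→ 2025-08-10 06:47 XNS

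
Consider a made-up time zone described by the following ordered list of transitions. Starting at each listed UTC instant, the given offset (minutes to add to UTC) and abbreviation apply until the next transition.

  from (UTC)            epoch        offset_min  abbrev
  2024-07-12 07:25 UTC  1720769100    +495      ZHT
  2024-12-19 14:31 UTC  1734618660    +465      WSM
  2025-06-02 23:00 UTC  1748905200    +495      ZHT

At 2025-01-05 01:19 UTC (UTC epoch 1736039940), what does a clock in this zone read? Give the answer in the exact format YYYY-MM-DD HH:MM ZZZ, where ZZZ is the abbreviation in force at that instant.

2025-01-05 09:04 WSM

Query: 2025-01-05 01:19 UTC
Rule 2/3 (WSM, +07:45): 2024-12-19 14:31 UTC ≤ query < 2025-06-02 23:00 UTC
1·60 + 19 + 465 = 544 min
544 = 0·1440 + 544; 544 = 9·60 + 4 → 09:04, same day
→ 2025-01-05 09:04 WSM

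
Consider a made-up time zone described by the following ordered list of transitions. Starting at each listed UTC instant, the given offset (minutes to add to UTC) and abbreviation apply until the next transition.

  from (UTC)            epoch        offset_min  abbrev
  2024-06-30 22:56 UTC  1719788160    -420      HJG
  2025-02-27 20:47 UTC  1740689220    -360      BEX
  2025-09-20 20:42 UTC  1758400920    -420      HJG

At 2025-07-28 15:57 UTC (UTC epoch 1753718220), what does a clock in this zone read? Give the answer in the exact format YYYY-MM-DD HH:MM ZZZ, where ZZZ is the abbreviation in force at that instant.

Query: 2025-07-28 15:57 UTC
Rule 2/3 (BEX, -06:00): 2025-02-27 20:47 UTC ≤ query < 2025-09-20 20:42 UTC
15·60 + 57 - 360 = 597 min
597 = 0·1440 + 597; 597 = 9·60 + 57 → 09:57, same day
→ 2025-07-28 09:57 BEX

2025-07-28 09:57 BEX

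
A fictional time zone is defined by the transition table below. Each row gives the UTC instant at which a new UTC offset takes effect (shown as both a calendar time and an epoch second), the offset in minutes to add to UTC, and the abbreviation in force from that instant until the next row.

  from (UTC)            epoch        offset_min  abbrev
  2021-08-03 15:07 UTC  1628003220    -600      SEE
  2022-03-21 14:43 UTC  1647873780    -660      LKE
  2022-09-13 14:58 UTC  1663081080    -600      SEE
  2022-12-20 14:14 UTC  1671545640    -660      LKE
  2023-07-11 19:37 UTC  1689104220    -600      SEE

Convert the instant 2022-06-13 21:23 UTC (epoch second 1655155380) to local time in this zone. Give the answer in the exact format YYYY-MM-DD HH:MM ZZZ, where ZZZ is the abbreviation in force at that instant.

Query: 2022-06-13 21:23 UTC
Rule 2/5 (LKE, -11:00): 2022-03-21 14:43 UTC ≤ query < 2022-09-13 14:58 UTC
21·60 + 23 - 660 = 623 min
623 = 0·1440 + 623; 623 = 10·60 + 23 → 10:23, same day
→ 2022-06-13 10:23 LKE

2022-06-13 10:23 LKE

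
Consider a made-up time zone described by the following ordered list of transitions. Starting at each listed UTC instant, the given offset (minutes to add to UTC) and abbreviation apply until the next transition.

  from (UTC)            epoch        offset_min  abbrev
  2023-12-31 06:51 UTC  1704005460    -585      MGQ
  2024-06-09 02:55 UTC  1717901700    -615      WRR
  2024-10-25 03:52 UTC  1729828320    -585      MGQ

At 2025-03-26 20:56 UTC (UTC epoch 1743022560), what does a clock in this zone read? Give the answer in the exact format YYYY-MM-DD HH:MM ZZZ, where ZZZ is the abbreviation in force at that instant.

2025-03-26 11:11 MGQ

Query: 2025-03-26 20:56 UTC
Rule 3/3 (MGQ, -09:45): 2024-10-25 03:52 UTC ≤ query < +∞
20·60 + 56 - 585 = 671 min
671 = 0·1440 + 671; 671 = 11·60 + 11 → 11:11, same day
→ 2025-03-26 11:11 MGQ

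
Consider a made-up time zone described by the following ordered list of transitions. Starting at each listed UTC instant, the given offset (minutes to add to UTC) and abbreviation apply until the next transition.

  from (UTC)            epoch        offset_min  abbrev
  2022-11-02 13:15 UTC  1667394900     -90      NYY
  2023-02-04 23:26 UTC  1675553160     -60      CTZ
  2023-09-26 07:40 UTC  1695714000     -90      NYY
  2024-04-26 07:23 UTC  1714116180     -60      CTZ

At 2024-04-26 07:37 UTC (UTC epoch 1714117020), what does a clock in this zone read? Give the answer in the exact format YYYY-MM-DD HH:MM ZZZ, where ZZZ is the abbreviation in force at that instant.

Query: 2024-04-26 07:37 UTC
Rule 4/4 (CTZ, -01:00): 2024-04-26 07:23 UTC ≤ query < +∞
7·60 + 37 - 60 = 397 min
397 = 0·1440 + 397; 397 = 6·60 + 37 → 06:37, same day
→ 2024-04-26 06:37 CTZ

2024-04-26 06:37 CTZ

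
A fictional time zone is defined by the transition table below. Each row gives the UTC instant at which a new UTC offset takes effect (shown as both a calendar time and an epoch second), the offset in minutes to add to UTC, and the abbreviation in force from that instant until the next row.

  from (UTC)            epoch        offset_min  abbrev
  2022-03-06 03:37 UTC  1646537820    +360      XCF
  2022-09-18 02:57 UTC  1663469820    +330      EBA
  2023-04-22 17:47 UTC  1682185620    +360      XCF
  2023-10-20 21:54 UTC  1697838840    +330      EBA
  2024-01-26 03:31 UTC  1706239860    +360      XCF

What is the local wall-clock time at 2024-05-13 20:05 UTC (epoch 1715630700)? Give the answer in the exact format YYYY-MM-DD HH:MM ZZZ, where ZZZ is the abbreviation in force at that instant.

2024-05-14 02:05 XCF

Query: 2024-05-13 20:05 UTC
Rule 5/5 (XCF, +06:00): 2024-01-26 03:31 UTC ≤ query < +∞
20·60 + 5 + 360 = 1565 min
1565 = 1·1440 + 125; 125 = 2·60 + 5 → 02:05, 2024-05-13 + 1 day = 2024-05-14
→ 2024-05-14 02:05 XCF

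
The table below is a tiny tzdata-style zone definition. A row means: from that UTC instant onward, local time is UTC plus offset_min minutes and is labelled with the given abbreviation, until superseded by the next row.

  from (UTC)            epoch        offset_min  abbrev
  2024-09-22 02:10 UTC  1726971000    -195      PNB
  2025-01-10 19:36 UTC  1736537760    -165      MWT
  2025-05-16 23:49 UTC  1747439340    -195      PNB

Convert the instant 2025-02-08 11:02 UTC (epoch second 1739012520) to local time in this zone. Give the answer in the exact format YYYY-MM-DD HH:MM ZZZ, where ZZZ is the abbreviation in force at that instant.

Query: 2025-02-08 11:02 UTC
Rule 2/3 (MWT, -02:45): 2025-01-10 19:36 UTC ≤ query < 2025-05-16 23:49 UTC
11·60 + 2 - 165 = 497 min
497 = 0·1440 + 497; 497 = 8·60 + 17 → 08:17, same day
→ 2025-02-08 08:17 MWT

2025-02-08 08:17 MWT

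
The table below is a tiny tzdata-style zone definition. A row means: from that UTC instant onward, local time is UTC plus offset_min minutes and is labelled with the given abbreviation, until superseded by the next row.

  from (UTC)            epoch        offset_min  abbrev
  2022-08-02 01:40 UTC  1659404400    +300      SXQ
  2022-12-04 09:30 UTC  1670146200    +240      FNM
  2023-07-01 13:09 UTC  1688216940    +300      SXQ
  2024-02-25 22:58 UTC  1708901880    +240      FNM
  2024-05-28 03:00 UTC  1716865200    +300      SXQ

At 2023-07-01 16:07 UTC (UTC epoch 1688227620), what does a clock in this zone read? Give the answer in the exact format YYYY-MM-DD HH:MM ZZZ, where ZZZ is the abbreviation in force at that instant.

2023-07-01 21:07 SXQ

Query: 2023-07-01 16:07 UTC
Rule 3/5 (SXQ, +05:00): 2023-07-01 13:09 UTC ≤ query < 2024-02-25 22:58 UTC
16·60 + 7 + 300 = 1267 min
1267 = 0·1440 + 1267; 1267 = 21·60 + 7 → 21:07, same day
→ 2023-07-01 21:07 SXQ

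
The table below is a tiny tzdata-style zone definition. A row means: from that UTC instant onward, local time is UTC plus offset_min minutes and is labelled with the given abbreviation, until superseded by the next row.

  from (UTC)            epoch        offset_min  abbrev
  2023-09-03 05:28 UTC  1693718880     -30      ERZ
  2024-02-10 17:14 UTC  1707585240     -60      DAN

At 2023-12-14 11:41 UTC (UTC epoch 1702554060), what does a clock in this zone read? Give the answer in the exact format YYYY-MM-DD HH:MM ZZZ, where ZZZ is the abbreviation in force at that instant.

Query: 2023-12-14 11:41 UTC
Rule 1/2 (ERZ, -00:30): 2023-09-03 05:28 UTC ≤ query < 2024-02-10 17:14 UTC
11·60 + 41 - 30 = 671 min
671 = 0·1440 + 671; 671 = 11·60 + 11 → 11:11, same day
→ 2023-12-14 11:11 ERZ

2023-12-14 11:11 ERZ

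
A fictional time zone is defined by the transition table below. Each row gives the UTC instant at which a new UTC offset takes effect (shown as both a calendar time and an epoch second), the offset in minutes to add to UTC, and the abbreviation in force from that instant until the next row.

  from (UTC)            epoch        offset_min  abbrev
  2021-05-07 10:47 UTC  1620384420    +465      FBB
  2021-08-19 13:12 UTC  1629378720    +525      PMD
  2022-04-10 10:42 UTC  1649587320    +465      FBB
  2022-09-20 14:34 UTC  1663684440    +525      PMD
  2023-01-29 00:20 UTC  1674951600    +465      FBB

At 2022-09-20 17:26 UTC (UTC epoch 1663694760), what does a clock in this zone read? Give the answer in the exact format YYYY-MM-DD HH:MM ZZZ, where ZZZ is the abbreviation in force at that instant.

2022-09-21 02:11 PMD

Query: 2022-09-20 17:26 UTC
Rule 4/5 (PMD, +08:45): 2022-09-20 14:34 UTC ≤ query < 2023-01-29 00:20 UTC
17·60 + 26 + 525 = 1571 min
1571 = 1·1440 + 131; 131 = 2·60 + 11 → 02:11, 2022-09-20 + 1 day = 2022-09-21
→ 2022-09-21 02:11 PMD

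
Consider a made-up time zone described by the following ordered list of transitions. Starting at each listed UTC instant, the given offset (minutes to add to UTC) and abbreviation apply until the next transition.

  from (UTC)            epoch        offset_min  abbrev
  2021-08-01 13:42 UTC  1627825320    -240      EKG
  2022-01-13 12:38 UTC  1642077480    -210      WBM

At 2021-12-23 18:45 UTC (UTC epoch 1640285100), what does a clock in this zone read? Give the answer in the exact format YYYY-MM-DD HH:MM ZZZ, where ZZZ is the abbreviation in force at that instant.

Query: 2021-12-23 18:45 UTC
Rule 1/2 (EKG, -04:00): 2021-08-01 13:42 UTC ≤ query < 2022-01-13 12:38 UTC
18·60 + 45 - 240 = 885 min
885 = 0·1440 + 885; 885 = 14·60 + 45 → 14:45, same day
→ 2021-12-23 14:45 EKG

2021-12-23 14:45 EKG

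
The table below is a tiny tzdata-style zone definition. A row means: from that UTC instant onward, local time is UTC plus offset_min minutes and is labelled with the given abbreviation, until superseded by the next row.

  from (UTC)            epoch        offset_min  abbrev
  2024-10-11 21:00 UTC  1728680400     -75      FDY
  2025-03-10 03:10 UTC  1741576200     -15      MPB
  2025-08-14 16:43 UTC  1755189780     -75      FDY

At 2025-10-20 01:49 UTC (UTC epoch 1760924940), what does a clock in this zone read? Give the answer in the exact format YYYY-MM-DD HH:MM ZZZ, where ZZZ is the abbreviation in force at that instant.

Query: 2025-10-20 01:49 UTC
Rule 3/3 (FDY, -01:15): 2025-08-14 16:43 UTC ≤ query < +∞
1·60 + 49 - 75 = 34 min
34 = 0·1440 + 34; 34 = 0·60 + 34 → 00:34, same day
→ 2025-10-20 00:34 FDY

2025-10-20 00:34 FDY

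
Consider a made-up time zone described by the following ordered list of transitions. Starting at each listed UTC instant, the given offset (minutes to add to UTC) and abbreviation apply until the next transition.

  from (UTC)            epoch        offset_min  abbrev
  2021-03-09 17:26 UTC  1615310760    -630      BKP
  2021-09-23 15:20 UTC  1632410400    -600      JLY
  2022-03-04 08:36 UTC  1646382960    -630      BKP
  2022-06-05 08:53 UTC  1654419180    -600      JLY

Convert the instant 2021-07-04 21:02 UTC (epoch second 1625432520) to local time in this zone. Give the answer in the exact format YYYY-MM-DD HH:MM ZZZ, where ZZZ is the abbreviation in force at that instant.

2021-07-04 10:32 BKP

Query: 2021-07-04 21:02 UTC
Rule 1/4 (BKP, -10:30): 2021-03-09 17:26 UTC ≤ query < 2021-09-23 15:20 UTC
21·60 + 2 - 630 = 632 min
632 = 0·1440 + 632; 632 = 10·60 + 32 → 10:32, same day
→ 2021-07-04 10:32 BKP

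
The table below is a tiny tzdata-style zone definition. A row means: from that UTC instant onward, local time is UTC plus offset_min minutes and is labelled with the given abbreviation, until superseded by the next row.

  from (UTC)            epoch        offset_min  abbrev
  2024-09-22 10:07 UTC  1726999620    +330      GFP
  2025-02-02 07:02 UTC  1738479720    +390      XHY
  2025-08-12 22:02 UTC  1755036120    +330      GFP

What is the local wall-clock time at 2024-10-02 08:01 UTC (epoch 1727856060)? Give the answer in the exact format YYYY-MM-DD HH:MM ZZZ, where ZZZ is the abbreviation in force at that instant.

Query: 2024-10-02 08:01 UTC
Rule 1/3 (GFP, +05:30): 2024-09-22 10:07 UTC ≤ query < 2025-02-02 07:02 UTC
8·60 + 1 + 330 = 811 min
811 = 0·1440 + 811; 811 = 13·60 + 31 → 13:31, same day
→ 2024-10-02 13:31 GFP

2024-10-02 13:31 GFP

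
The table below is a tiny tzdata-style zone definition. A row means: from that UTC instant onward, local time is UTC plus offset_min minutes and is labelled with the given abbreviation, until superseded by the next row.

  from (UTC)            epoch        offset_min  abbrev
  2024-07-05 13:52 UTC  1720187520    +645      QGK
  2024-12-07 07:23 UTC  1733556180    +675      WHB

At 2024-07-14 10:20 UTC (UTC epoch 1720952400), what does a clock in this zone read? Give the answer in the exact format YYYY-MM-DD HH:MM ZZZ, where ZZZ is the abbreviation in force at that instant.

2024-07-14 21:05 QGK

Query: 2024-07-14 10:20 UTC
Rule 1/2 (QGK, +10:45): 2024-07-05 13:52 UTC ≤ query < 2024-12-07 07:23 UTC
10·60 + 20 + 645 = 1265 min
1265 = 0·1440 + 1265; 1265 = 21·60 + 5 → 21:05, same day
→ 2024-07-14 21:05 QGK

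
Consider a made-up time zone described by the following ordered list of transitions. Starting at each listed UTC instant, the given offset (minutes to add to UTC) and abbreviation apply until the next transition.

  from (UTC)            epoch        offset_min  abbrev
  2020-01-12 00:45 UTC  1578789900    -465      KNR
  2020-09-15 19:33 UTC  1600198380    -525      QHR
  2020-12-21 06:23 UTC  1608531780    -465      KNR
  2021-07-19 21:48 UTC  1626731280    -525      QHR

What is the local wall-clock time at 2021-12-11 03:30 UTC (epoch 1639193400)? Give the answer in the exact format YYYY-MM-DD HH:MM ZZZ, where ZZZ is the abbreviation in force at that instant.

Query: 2021-12-11 03:30 UTC
Rule 4/4 (QHR, -08:45): 2021-07-19 21:48 UTC ≤ query < +∞
3·60 + 30 - 525 = -315 min
-315 = -1·1440 + 1125; 1125 = 18·60 + 45 → 18:45, 2021-12-11 - 1 day = 2021-12-10
→ 2021-12-10 18:45 QHR

2021-12-10 18:45 QHR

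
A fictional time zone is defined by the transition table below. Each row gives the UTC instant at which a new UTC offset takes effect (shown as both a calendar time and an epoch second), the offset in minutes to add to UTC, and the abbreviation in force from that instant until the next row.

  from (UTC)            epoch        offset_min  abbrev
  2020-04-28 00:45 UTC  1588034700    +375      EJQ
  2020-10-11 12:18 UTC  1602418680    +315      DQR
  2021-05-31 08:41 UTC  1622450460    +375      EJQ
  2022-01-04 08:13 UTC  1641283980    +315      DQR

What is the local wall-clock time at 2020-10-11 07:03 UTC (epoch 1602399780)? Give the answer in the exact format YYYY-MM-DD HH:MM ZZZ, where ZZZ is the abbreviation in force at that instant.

2020-10-11 13:18 EJQ

Query: 2020-10-11 07:03 UTC
Rule 1/4 (EJQ, +06:15): 2020-04-28 00:45 UTC ≤ query < 2020-10-11 12:18 UTC
7·60 + 3 + 375 = 798 min
798 = 0·1440 + 798; 798 = 13·60 + 18 → 13:18, same day
→ 2020-10-11 13:18 EJQ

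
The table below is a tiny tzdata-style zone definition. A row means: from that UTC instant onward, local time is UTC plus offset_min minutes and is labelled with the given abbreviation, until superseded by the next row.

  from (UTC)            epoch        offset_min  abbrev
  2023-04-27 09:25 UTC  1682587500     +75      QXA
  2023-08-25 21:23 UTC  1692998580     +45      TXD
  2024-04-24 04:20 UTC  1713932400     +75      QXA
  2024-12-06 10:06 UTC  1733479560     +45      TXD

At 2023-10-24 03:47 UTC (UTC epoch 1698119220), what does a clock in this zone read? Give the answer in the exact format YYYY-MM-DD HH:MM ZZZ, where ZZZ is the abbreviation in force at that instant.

2023-10-24 04:32 TXD

Query: 2023-10-24 03:47 UTC
Rule 2/4 (TXD, +00:45): 2023-08-25 21:23 UTC ≤ query < 2024-04-24 04:20 UTC
3·60 + 47 + 45 = 272 min
272 = 0·1440 + 272; 272 = 4·60 + 32 → 04:32, same day
→ 2023-10-24 04:32 TXD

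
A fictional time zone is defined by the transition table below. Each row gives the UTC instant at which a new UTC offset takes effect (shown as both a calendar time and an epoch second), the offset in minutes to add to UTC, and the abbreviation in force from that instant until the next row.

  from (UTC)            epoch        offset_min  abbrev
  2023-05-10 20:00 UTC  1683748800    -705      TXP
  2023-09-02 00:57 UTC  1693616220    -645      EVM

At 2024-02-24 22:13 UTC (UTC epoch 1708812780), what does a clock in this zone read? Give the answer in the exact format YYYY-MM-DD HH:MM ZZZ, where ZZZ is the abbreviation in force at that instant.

2024-02-24 11:28 EVM

Query: 2024-02-24 22:13 UTC
Rule 2/2 (EVM, -10:45): 2023-09-02 00:57 UTC ≤ query < +∞
22·60 + 13 - 645 = 688 min
688 = 0·1440 + 688; 688 = 11·60 + 28 → 11:28, same day
→ 2024-02-24 11:28 EVM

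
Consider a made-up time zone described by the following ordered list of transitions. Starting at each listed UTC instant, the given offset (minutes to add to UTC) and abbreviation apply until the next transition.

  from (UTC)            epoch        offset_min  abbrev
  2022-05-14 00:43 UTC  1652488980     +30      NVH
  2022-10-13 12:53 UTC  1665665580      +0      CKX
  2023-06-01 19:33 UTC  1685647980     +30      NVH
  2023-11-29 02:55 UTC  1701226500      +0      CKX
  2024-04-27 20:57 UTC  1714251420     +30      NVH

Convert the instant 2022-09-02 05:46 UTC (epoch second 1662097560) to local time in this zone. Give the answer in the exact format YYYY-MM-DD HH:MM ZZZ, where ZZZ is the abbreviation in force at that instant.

2022-09-02 06:16 NVH

Query: 2022-09-02 05:46 UTC
Rule 1/5 (NVH, +00:30): 2022-05-14 00:43 UTC ≤ query < 2022-10-13 12:53 UTC
5·60 + 46 + 30 = 376 min
376 = 0·1440 + 376; 376 = 6·60 + 16 → 06:16, same day
→ 2022-09-02 06:16 NVH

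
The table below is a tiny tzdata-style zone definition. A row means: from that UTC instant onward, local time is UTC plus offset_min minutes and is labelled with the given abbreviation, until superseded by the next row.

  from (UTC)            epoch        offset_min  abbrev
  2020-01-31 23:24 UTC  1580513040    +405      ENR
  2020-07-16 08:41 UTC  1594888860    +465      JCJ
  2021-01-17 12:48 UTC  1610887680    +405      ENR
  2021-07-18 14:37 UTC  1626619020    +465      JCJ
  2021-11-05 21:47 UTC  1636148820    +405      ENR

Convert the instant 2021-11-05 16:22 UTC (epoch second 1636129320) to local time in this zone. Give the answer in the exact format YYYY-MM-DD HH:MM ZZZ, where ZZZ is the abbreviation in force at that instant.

2021-11-06 00:07 JCJ

Query: 2021-11-05 16:22 UTC
Rule 4/5 (JCJ, +07:45): 2021-07-18 14:37 UTC ≤ query < 2021-11-05 21:47 UTC
16·60 + 22 + 465 = 1447 min
1447 = 1·1440 + 7; 7 = 0·60 + 7 → 00:07, 2021-11-05 + 1 day = 2021-11-06
→ 2021-11-06 00:07 JCJ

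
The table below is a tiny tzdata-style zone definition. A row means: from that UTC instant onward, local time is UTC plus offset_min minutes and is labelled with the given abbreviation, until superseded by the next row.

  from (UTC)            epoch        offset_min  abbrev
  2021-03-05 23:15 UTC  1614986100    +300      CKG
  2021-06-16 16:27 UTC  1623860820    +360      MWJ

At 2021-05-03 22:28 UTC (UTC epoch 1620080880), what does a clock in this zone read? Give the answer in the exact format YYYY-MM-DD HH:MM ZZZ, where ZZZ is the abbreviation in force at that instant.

Query: 2021-05-03 22:28 UTC
Rule 1/2 (CKG, +05:00): 2021-03-05 23:15 UTC ≤ query < 2021-06-16 16:27 UTC
22·60 + 28 + 300 = 1648 min
1648 = 1·1440 + 208; 208 = 3·60 + 28 → 03:28, 2021-05-03 + 1 day = 2021-05-04
→ 2021-05-04 03:28 CKG

2021-05-04 03:28 CKG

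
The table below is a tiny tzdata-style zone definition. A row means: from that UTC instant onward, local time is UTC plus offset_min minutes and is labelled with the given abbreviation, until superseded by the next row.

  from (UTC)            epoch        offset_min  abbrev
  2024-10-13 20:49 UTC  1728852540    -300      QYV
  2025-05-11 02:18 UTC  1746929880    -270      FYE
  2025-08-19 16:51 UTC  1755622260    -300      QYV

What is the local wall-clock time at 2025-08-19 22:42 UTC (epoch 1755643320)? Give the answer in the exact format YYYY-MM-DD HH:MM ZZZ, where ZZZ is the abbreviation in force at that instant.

2025-08-19 17:42 QYV

Query: 2025-08-19 22:42 UTC
Rule 3/3 (QYV, -05:00): 2025-08-19 16:51 UTC ≤ query < +∞
22·60 + 42 - 300 = 1062 min
1062 = 0·1440 + 1062; 1062 = 17·60 + 42 → 17:42, same day
→ 2025-08-19 17:42 QYV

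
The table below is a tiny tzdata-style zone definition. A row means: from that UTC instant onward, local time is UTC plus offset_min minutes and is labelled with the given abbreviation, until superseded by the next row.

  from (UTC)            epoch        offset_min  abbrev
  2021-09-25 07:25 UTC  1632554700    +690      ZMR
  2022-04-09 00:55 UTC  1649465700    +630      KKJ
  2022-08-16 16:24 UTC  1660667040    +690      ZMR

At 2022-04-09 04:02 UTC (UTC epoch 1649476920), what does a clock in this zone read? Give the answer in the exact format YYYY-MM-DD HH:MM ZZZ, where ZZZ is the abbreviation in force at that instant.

Query: 2022-04-09 04:02 UTC
Rule 2/3 (KKJ, +10:30): 2022-04-09 00:55 UTC ≤ query < 2022-08-16 16:24 UTC
4·60 + 2 + 630 = 872 min
872 = 0·1440 + 872; 872 = 14·60 + 32 → 14:32, same day
→ 2022-04-09 14:32 KKJ

2022-04-09 14:32 KKJ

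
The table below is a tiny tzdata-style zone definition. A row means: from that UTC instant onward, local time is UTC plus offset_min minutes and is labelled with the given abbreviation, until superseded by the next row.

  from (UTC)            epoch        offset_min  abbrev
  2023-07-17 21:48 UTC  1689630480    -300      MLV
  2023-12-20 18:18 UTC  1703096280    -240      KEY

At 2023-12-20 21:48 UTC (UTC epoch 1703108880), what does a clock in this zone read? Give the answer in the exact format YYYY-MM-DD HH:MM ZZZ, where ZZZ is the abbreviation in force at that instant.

2023-12-20 17:48 KEY

Query: 2023-12-20 21:48 UTC
Rule 2/2 (KEY, -04:00): 2023-12-20 18:18 UTC ≤ query < +∞
21·60 + 48 - 240 = 1068 min
1068 = 0·1440 + 1068; 1068 = 17·60 + 48 → 17:48, same day
→ 2023-12-20 17:48 KEY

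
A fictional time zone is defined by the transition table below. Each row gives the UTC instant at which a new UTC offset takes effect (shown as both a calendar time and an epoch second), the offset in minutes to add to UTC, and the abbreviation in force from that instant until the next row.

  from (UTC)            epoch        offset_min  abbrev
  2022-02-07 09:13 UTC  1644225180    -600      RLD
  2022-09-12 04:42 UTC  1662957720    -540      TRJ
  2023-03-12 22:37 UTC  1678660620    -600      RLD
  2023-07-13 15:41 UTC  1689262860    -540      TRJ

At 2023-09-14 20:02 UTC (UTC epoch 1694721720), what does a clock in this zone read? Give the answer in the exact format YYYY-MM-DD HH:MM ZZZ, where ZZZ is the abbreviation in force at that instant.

Query: 2023-09-14 20:02 UTC
Rule 4/4 (TRJ, -09:00): 2023-07-13 15:41 UTC ≤ query < +∞
20·60 + 2 - 540 = 662 min
662 = 0·1440 + 662; 662 = 11·60 + 2 → 11:02, same day
→ 2023-09-14 11:02 TRJ

2023-09-14 11:02 TRJ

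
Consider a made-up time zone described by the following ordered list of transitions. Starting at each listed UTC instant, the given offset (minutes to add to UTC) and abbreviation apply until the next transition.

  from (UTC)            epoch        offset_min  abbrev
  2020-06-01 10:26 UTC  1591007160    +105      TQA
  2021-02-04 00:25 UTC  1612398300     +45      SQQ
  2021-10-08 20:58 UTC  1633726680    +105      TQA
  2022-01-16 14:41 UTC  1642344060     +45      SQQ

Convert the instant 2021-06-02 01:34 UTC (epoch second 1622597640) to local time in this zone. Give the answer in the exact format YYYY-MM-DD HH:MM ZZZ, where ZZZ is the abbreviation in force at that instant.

2021-06-02 02:19 SQQ

Query: 2021-06-02 01:34 UTC
Rule 2/4 (SQQ, +00:45): 2021-02-04 00:25 UTC ≤ query < 2021-10-08 20:58 UTC
1·60 + 34 + 45 = 139 min
139 = 0·1440 + 139; 139 = 2·60 + 19 → 02:19, same day
→ 2021-06-02 02:19 SQQ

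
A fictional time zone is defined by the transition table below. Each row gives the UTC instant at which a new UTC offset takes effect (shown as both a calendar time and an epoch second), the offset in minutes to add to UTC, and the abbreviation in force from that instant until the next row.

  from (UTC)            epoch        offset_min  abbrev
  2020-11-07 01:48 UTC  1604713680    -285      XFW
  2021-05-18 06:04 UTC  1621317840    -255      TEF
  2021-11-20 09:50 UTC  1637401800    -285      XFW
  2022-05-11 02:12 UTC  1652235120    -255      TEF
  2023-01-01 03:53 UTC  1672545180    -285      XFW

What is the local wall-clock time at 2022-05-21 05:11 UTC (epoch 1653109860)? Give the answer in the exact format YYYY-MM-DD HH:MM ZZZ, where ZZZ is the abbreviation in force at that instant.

Query: 2022-05-21 05:11 UTC
Rule 4/5 (TEF, -04:15): 2022-05-11 02:12 UTC ≤ query < 2023-01-01 03:53 UTC
5·60 + 11 - 255 = 56 min
56 = 0·1440 + 56; 56 = 0·60 + 56 → 00:56, same day
→ 2022-05-21 00:56 TEF

2022-05-21 00:56 TEF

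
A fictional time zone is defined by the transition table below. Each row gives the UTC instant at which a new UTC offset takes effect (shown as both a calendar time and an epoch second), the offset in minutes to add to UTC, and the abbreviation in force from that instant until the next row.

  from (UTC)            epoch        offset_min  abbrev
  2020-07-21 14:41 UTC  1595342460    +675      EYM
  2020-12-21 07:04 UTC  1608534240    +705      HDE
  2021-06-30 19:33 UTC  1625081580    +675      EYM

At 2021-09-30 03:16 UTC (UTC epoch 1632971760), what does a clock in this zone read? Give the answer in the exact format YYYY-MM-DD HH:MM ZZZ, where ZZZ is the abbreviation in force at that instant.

2021-09-30 14:31 EYM

Query: 2021-09-30 03:16 UTC
Rule 3/3 (EYM, +11:15): 2021-06-30 19:33 UTC ≤ query < +∞
3·60 + 16 + 675 = 871 min
871 = 0·1440 + 871; 871 = 14·60 + 31 → 14:31, same day
→ 2021-09-30 14:31 EYM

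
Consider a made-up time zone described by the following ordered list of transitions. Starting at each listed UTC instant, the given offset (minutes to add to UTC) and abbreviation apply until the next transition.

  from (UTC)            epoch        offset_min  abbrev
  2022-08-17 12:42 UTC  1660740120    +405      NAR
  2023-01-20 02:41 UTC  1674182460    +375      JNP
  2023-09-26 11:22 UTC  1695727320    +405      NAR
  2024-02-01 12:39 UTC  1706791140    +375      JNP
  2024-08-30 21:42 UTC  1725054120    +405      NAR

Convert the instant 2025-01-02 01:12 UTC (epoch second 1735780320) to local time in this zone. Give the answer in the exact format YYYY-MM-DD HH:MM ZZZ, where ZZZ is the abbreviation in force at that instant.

2025-01-02 07:57 NAR

Query: 2025-01-02 01:12 UTC
Rule 5/5 (NAR, +06:45): 2024-08-30 21:42 UTC ≤ query < +∞
1·60 + 12 + 405 = 477 min
477 = 0·1440 + 477; 477 = 7·60 + 57 → 07:57, same day
→ 2025-01-02 07:57 NAR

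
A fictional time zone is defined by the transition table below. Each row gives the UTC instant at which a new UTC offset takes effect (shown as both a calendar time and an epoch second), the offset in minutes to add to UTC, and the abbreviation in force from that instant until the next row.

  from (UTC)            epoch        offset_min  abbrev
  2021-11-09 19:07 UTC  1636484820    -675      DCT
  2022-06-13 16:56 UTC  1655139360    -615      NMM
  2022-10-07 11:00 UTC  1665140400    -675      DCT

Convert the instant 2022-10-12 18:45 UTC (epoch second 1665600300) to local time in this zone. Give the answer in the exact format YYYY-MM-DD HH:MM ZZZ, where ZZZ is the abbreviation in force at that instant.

2022-10-12 07:30 DCT

Query: 2022-10-12 18:45 UTC
Rule 3/3 (DCT, -11:15): 2022-10-07 11:00 UTC ≤ query < +∞
18·60 + 45 - 675 = 450 min
450 = 0·1440 + 450; 450 = 7·60 + 30 → 07:30, same day
→ 2022-10-12 07:30 DCT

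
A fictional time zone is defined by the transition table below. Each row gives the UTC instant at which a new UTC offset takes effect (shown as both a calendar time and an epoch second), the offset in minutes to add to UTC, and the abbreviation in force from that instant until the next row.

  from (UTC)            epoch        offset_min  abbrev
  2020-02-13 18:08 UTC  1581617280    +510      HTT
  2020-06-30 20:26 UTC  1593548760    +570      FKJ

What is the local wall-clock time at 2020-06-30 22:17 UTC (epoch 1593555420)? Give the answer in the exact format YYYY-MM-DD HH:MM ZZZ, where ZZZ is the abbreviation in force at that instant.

2020-07-01 07:47 FKJ

Query: 2020-06-30 22:17 UTC
Rule 2/2 (FKJ, +09:30): 2020-06-30 20:26 UTC ≤ query < +∞
22·60 + 17 + 570 = 1907 min
1907 = 1·1440 + 467; 467 = 7·60 + 47 → 07:47, 2020-06-30 + 1 day = 2020-07-01
→ 2020-07-01 07:47 FKJ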